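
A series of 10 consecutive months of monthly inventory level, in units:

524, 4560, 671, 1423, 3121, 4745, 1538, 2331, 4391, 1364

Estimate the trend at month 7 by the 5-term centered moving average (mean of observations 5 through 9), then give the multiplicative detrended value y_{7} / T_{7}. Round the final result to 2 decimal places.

0.48

Trend T_7 = (3121 + 4745 + 1538 + 2331 + 4391) / 5 = 16126/5 = 3225.2000
Ratio to trend: 1538 / 3225.2000 = 0.48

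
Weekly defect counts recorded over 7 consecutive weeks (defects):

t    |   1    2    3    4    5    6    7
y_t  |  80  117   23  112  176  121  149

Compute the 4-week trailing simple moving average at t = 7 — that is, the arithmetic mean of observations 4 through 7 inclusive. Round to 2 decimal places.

Sum of periods 4–7: 112 + 176 + 121 + 149 = 558
Divide by 4: 558 / 4 = 139.50

139.50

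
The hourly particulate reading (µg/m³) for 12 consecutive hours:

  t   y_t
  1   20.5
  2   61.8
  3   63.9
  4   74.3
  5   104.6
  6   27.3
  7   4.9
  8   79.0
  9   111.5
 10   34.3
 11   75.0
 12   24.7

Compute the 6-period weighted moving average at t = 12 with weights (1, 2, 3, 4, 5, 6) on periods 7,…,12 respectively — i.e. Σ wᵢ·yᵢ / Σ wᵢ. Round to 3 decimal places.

Weighted sum: 1·4.9 + 2·79.0 + 3·111.5 + 4·34.3 + 5·75.0 + 6·24.7 = 4.9 + 158.0 + 334.5 + 137.2 + 375.0 + 148.2 = 1157.8
Weight total: 1 + 2 + 3 + 4 + 5 + 6 = 21
WMA = 1157.8 / 21 = 55.133

55.133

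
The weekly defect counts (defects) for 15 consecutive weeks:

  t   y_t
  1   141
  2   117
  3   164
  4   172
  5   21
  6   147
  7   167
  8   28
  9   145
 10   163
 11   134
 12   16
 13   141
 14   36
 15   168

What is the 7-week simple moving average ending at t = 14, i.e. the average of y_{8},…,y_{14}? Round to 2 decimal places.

94.71

Sum of periods 8–14: 28 + 145 + 163 + 134 + 16 + 141 + 36 = 663
Divide by 7: 663 / 7 = 94.71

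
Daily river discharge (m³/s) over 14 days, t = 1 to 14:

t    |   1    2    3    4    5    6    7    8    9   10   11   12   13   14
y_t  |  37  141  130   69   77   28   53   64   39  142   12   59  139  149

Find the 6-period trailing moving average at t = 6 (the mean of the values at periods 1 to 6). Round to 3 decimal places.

80.333

Sum of periods 1–6: 37 + 141 + 130 + 69 + 77 + 28 = 482
Divide by 6: 482 / 6 = 80.333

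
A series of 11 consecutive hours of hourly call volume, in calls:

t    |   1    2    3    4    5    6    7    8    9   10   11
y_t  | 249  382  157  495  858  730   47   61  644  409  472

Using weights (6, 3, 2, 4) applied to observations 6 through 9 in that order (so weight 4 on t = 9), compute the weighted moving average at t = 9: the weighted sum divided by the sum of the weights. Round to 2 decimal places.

Weighted sum: 6·730 + 3·47 + 2·61 + 4·644 = 4380 + 141 + 122 + 2576 = 7219
Weight total: 6 + 3 + 2 + 4 = 15
WMA = 7219 / 15 = 481.27

481.27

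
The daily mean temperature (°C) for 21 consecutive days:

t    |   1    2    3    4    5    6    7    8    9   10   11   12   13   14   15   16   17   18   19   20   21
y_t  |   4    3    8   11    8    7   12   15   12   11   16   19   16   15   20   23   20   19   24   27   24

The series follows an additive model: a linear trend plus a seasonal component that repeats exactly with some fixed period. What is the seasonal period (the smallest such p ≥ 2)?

4

First differences y_{t+1} − y_t: -1, 5, 3, -3, -1, 5, 3, -3, -1, 5, …
The difference pattern repeats every 4 terms and not for any smaller step, so p = 4.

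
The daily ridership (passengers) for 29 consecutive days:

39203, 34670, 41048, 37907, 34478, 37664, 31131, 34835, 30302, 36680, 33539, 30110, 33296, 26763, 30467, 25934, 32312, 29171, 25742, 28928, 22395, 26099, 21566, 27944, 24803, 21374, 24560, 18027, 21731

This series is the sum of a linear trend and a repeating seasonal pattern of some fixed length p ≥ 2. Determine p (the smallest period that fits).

7

First differences y_{t+1} − y_t: -4533, 6378, -3141, -3429, 3186, -6533, 3704, -4533, 6378, -3141, -3429, 3186, -6533, 3704, -4533, 6378, …
The difference pattern repeats every 7 terms and not for any smaller step, so p = 7.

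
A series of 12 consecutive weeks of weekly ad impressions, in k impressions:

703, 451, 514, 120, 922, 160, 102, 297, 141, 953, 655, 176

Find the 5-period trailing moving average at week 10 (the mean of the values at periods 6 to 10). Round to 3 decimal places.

Sum of periods 6–10: 160 + 102 + 297 + 141 + 953 = 1653
Divide by 5: 1653 / 5 = 330.600

330.600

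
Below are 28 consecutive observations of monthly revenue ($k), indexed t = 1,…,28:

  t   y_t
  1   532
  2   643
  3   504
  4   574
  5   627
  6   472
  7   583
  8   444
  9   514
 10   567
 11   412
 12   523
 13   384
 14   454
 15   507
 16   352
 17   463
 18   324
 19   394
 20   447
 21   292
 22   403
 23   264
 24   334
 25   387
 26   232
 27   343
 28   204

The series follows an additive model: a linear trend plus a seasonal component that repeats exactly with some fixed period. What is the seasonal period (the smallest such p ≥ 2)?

First differences y_{t+1} − y_t: 111, -139, 70, 53, -155, 111, -139, 70, 53, -155, 111, -139, …
The difference pattern repeats every 5 terms and not for any smaller step, so p = 5.

5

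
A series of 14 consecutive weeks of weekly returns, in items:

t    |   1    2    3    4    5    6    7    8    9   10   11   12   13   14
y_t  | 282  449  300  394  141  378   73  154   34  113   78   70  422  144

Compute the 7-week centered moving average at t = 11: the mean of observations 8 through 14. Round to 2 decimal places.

145.00

Sum of periods 8–14: 154 + 34 + 113 + 78 + 70 + 422 + 144 = 1015
Divide by 7: 1015 / 7 = 145.00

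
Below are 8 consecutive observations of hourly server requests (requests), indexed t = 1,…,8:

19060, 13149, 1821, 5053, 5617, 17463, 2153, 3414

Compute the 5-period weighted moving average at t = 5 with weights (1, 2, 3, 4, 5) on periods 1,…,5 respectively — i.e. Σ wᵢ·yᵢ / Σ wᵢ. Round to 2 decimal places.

6607.87

Weighted sum: 1·19060 + 2·13149 + 3·1821 + 4·5053 + 5·5617 = 19060 + 26298 + 5463 + 20212 + 28085 = 99118
Weight total: 1 + 2 + 3 + 4 + 5 = 15
WMA = 99118 / 15 = 6607.87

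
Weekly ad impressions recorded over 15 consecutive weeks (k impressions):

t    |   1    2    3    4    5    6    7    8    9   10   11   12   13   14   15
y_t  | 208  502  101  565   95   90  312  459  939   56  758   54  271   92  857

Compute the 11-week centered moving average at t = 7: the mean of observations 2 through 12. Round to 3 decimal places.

Sum of periods 2–12: 502 + 101 + 565 + 95 + 90 + 312 + 459 + 939 + 56 + 758 + 54 = 3931
Divide by 11: 3931 / 11 = 357.364

357.364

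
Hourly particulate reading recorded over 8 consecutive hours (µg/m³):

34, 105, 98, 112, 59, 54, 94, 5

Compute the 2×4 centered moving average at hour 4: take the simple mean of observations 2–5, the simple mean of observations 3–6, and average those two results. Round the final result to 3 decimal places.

Sum over 2–5: 105 + 98 + 112 + 59 = 374
Sum over 3–6: 98 + 112 + 59 + 54 = 323
CMA at t=4 = (374 + 323) / (2·4) = 697 / 8 = 87.125

87.125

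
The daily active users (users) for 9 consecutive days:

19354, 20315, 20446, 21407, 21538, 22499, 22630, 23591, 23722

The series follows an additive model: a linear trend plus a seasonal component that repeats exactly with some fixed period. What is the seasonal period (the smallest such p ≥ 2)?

First differences y_{t+1} − y_t: 961, 131, 961, 131, 961, 131, …
The difference pattern repeats every 2 terms and not for any smaller step, so p = 2.

2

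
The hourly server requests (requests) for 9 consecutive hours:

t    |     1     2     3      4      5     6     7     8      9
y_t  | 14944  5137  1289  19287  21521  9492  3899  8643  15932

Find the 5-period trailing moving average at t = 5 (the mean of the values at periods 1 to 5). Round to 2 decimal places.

Sum of periods 1–5: 14944 + 5137 + 1289 + 19287 + 21521 = 62178
Divide by 5: 62178 / 5 = 12435.60

12435.60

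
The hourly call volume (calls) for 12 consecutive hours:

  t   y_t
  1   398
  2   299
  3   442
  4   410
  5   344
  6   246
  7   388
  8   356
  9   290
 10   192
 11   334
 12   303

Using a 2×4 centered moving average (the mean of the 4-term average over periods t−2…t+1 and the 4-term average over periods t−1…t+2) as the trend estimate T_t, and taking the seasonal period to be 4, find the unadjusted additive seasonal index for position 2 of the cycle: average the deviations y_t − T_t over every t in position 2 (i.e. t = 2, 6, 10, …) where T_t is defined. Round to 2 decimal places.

-94.31

Season position 2 occurs at t = 6, 10 (where T_t is defined).
t=6: T_6 = 340.2500; y_6 − T_6 = 246 − 340.2500 = -94.2500
t=10: T_10 = 286.3750; y_10 − T_10 = 192 − 286.3750 = -94.3750
Mean deviation: (-94.2500 + -94.3750) / 2 = -94.31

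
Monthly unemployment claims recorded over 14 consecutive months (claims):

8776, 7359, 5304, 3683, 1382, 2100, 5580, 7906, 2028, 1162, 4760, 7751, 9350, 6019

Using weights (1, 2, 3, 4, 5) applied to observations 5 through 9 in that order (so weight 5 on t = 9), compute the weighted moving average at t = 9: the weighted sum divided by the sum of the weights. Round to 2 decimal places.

Weighted sum: 1·1382 + 2·2100 + 3·5580 + 4·7906 + 5·2028 = 1382 + 4200 + 16740 + 31624 + 10140 = 64086
Weight total: 1 + 2 + 3 + 4 + 5 = 15
WMA = 64086 / 15 = 4272.40

4272.40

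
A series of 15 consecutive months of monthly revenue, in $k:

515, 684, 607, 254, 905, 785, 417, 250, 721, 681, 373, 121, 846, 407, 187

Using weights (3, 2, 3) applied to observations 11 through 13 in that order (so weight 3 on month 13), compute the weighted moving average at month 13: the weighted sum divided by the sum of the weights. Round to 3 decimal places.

487.375

Weighted sum: 3·373 + 2·121 + 3·846 = 1119 + 242 + 2538 = 3899
Weight total: 3 + 2 + 3 = 8
WMA = 3899 / 8 = 487.375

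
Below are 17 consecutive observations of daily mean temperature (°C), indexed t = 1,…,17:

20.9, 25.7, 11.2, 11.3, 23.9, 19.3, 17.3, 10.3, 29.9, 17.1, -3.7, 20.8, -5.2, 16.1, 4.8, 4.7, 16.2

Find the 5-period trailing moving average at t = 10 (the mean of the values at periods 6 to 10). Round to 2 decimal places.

18.78

Sum of periods 6–10: 19.3 + 17.3 + 10.3 + 29.9 + 17.1 = 93.9
Divide by 5: 93.9 / 5 = 18.78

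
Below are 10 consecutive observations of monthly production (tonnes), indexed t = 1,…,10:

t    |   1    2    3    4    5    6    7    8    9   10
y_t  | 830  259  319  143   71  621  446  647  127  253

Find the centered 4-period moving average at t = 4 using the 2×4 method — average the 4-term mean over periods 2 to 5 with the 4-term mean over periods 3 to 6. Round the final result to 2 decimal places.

243.25

Sum over 2–5: 259 + 319 + 143 + 71 = 792
Sum over 3–6: 319 + 143 + 71 + 621 = 1154
CMA at t=4 = (792 + 1154) / (2·4) = 1946 / 8 = 243.25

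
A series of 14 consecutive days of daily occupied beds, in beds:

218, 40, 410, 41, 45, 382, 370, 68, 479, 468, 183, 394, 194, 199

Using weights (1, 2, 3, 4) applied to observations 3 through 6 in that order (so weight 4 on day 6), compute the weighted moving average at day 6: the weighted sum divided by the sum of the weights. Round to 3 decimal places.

Weighted sum: 1·410 + 2·41 + 3·45 + 4·382 = 410 + 82 + 135 + 1528 = 2155
Weight total: 1 + 2 + 3 + 4 = 10
WMA = 2155 / 10 = 215.500

215.500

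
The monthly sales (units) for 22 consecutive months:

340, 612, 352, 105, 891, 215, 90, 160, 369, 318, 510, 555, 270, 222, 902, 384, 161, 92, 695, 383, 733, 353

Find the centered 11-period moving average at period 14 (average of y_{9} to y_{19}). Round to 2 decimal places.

Sum of periods 9–19: 369 + 318 + 510 + 555 + 270 + 222 + 902 + 384 + 161 + 92 + 695 = 4478
Divide by 11: 4478 / 11 = 407.09

407.09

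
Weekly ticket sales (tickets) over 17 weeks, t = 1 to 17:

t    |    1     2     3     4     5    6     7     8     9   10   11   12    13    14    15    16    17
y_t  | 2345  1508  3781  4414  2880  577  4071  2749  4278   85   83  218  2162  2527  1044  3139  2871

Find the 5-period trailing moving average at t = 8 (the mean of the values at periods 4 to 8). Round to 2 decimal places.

2938.20

Sum of periods 4–8: 4414 + 2880 + 577 + 4071 + 2749 = 14691
Divide by 5: 14691 / 5 = 2938.20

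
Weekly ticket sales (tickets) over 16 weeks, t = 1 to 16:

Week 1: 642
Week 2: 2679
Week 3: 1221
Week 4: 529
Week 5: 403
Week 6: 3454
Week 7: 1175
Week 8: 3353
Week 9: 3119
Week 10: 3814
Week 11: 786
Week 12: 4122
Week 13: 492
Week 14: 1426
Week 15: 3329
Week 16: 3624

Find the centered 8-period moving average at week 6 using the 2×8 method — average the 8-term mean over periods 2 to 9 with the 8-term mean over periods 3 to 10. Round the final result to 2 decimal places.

2062.56

Sum over 2–9: 2679 + 1221 + 529 + 403 + 3454 + 1175 + 3353 + 3119 = 15933
Sum over 3–10: 1221 + 529 + 403 + 3454 + 1175 + 3353 + 3119 + 3814 = 17068
CMA at t=6 = (15933 + 17068) / (2·8) = 33001 / 16 = 2062.56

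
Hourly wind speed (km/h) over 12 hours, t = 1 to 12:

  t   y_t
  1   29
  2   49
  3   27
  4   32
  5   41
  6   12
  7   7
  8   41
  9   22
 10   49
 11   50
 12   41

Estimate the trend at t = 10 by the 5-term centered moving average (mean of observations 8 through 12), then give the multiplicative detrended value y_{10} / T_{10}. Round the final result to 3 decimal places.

1.207

Trend T_10 = (41 + 22 + 49 + 50 + 41) / 5 = 203/5 = 40.60000
Ratio to trend: 49 / 40.60000 = 1.207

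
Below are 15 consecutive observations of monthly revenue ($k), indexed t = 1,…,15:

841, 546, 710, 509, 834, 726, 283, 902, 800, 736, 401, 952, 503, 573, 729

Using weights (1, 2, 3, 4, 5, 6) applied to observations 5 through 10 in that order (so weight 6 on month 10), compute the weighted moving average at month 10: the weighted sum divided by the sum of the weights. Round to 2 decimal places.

Weighted sum: 1·834 + 2·726 + 3·283 + 4·902 + 5·800 + 6·736 = 834 + 1452 + 849 + 3608 + 4000 + 4416 = 15159
Weight total: 1 + 2 + 3 + 4 + 5 + 6 = 21
WMA = 15159 / 21 = 721.86

721.86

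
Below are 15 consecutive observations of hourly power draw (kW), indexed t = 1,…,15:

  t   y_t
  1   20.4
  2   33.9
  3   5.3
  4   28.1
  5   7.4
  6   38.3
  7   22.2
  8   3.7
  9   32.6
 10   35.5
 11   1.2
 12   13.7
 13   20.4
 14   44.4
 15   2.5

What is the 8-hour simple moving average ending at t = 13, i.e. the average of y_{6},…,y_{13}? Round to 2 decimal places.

Sum of periods 6–13: 38.3 + 22.2 + 3.7 + 32.6 + 35.5 + 1.2 + 13.7 + 20.4 = 167.6
Divide by 8: 167.6 / 8 = 20.95

20.95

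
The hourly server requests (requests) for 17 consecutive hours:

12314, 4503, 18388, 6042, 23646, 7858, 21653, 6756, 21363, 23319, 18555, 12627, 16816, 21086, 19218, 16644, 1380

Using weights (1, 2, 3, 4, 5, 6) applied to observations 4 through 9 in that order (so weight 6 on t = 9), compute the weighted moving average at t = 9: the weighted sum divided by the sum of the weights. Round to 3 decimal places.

15498.952

Weighted sum: 1·6042 + 2·23646 + 3·7858 + 4·21653 + 5·6756 + 6·21363 = 6042 + 47292 + 23574 + 86612 + 33780 + 128178 = 325478
Weight total: 1 + 2 + 3 + 4 + 5 + 6 = 21
WMA = 325478 / 21 = 15498.952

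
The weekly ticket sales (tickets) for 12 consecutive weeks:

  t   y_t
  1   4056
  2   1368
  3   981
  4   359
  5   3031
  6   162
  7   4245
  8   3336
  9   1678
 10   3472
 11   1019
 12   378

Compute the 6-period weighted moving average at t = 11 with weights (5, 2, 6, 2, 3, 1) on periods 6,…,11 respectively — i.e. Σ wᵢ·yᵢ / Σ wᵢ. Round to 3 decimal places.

Weighted sum: 5·162 + 2·4245 + 6·3336 + 2·1678 + 3·3472 + 1·1019 = 810 + 8490 + 20016 + 3356 + 10416 + 1019 = 44107
Weight total: 5 + 2 + 6 + 2 + 3 + 1 = 19
WMA = 44107 / 19 = 2321.421

2321.421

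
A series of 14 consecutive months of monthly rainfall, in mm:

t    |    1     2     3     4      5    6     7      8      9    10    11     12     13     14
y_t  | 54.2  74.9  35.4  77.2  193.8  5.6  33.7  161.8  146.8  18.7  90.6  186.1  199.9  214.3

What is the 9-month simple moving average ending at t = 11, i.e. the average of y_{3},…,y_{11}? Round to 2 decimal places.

Sum of periods 3–11: 35.4 + 77.2 + 193.8 + 5.6 + 33.7 + 161.8 + 146.8 + 18.7 + 90.6 = 763.6
Divide by 9: 763.6 / 9 = 84.84

84.84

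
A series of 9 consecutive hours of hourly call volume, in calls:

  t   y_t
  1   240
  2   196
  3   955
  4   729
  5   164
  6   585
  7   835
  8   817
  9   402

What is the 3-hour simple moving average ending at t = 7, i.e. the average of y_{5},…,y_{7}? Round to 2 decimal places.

Sum of periods 5–7: 164 + 585 + 835 = 1584
Divide by 3: 1584 / 3 = 528.00

528.00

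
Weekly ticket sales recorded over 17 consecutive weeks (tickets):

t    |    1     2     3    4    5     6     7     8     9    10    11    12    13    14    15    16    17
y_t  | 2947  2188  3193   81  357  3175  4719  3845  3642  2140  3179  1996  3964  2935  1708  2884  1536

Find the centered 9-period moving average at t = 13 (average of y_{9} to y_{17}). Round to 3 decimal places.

Sum of periods 9–17: 3642 + 2140 + 3179 + 1996 + 3964 + 2935 + 1708 + 2884 + 1536 = 23984
Divide by 9: 23984 / 9 = 2664.889

2664.889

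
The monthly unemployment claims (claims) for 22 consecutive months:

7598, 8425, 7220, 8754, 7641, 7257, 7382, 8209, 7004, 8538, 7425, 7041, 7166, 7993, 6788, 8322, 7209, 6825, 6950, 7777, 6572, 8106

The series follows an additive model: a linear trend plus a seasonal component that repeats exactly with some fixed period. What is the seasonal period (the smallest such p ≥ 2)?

First differences y_{t+1} − y_t: 827, -1205, 1534, -1113, -384, 125, 827, -1205, 1534, -1113, -384, 125, 827, -1205, …
The difference pattern repeats every 6 terms and not for any smaller step, so p = 6.

6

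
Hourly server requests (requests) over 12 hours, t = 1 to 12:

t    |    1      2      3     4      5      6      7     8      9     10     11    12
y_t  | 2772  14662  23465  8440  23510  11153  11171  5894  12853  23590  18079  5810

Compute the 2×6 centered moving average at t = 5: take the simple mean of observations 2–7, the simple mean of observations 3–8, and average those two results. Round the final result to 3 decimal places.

Sum over 2–7: 14662 + 23465 + 8440 + 23510 + 11153 + 11171 = 92401
Sum over 3–8: 23465 + 8440 + 23510 + 11153 + 11171 + 5894 = 83633
CMA at t=5 = (92401 + 83633) / (2·6) = 176034 / 12 = 14669.500

14669.500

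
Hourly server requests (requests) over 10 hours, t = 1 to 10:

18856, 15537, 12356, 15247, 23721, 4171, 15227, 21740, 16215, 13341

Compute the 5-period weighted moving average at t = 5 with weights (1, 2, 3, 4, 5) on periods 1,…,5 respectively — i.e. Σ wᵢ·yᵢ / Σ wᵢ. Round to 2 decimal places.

17772.73

Weighted sum: 1·18856 + 2·15537 + 3·12356 + 4·15247 + 5·23721 = 18856 + 31074 + 37068 + 60988 + 118605 = 266591
Weight total: 1 + 2 + 3 + 4 + 5 = 15
WMA = 266591 / 15 = 17772.73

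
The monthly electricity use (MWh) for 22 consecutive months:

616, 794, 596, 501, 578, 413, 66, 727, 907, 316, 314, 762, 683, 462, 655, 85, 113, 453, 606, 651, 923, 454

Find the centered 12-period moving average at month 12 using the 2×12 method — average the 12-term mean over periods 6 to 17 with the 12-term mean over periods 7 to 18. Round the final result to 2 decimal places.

460.25

Sum over 6–17: 413 + 66 + 727 + 907 + 316 + 314 + 762 + 683 + 462 + 655 + 85 + 113 = 5503
Sum over 7–18: 66 + 727 + 907 + 316 + 314 + 762 + 683 + 462 + 655 + 85 + 113 + 453 = 5543
CMA at t=12 = (5503 + 5543) / (2·12) = 11046 / 24 = 460.25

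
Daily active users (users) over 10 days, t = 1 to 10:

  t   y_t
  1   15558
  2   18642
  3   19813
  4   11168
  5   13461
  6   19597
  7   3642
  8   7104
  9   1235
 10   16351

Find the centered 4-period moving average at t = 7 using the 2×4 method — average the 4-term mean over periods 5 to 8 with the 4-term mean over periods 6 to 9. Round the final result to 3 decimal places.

Sum over 5–8: 13461 + 19597 + 3642 + 7104 = 43804
Sum over 6–9: 19597 + 3642 + 7104 + 1235 = 31578
CMA at t=7 = (43804 + 31578) / (2·4) = 75382 / 8 = 9422.750

9422.750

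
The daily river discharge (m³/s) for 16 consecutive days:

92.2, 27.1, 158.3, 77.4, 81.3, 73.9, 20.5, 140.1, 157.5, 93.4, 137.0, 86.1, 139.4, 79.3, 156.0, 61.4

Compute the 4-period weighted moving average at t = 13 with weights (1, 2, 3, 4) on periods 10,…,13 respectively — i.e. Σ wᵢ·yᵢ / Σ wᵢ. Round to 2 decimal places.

Weighted sum: 1·93.4 + 2·137.0 + 3·86.1 + 4·139.4 = 93.4 + 274.0 + 258.3 + 557.6 = 1183.3
Weight total: 1 + 2 + 3 + 4 = 10
WMA = 1183.3 / 10 = 118.33

118.33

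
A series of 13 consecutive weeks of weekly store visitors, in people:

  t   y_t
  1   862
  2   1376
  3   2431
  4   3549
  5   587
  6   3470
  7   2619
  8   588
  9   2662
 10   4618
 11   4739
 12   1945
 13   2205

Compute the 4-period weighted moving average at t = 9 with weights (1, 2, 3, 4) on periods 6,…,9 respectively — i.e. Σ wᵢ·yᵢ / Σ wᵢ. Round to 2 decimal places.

2112.00

Weighted sum: 1·3470 + 2·2619 + 3·588 + 4·2662 = 3470 + 5238 + 1764 + 10648 = 21120
Weight total: 1 + 2 + 3 + 4 = 10
WMA = 21120 / 10 = 2112.00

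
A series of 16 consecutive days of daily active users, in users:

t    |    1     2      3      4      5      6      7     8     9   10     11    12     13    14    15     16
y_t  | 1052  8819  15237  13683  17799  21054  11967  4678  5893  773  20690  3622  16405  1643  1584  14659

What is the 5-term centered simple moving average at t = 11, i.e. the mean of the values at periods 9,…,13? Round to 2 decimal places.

9476.60

Sum of periods 9–13: 5893 + 773 + 20690 + 3622 + 16405 = 47383
Divide by 5: 47383 / 5 = 9476.60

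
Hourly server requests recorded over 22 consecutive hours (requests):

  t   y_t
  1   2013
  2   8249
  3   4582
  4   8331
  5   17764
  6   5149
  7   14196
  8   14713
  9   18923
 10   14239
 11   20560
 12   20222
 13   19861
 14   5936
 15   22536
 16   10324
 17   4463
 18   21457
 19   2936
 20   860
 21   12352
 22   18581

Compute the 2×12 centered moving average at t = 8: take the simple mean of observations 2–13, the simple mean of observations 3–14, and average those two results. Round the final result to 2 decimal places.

13802.71

Sum over 2–13: 8249 + 4582 + 8331 + 17764 + 5149 + 14196 + 14713 + 18923 + 14239 + 20560 + 20222 + 19861 = 166789
Sum over 3–14: 4582 + 8331 + 17764 + 5149 + 14196 + 14713 + 18923 + 14239 + 20560 + 20222 + 19861 + 5936 = 164476
CMA at t=8 = (166789 + 164476) / (2·12) = 331265 / 24 = 13802.71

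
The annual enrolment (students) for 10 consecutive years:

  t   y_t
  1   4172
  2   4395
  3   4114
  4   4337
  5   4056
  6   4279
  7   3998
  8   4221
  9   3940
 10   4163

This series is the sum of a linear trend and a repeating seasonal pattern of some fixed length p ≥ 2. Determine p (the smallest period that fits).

2

First differences y_{t+1} − y_t: 223, -281, 223, -281, 223, -281, …
The difference pattern repeats every 2 terms and not for any smaller step, so p = 2.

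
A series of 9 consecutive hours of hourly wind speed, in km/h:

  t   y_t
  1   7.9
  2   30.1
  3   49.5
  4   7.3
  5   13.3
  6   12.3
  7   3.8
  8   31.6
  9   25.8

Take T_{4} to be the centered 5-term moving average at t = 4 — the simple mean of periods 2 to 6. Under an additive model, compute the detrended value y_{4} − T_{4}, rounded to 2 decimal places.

Trend T_4 = (30.1 + 49.5 + 7.3 + 13.3 + 12.3) / 5 = 112.5/5 = 22.5000
Detrended value: 7.3 − 22.5000 = -15.20

-15.20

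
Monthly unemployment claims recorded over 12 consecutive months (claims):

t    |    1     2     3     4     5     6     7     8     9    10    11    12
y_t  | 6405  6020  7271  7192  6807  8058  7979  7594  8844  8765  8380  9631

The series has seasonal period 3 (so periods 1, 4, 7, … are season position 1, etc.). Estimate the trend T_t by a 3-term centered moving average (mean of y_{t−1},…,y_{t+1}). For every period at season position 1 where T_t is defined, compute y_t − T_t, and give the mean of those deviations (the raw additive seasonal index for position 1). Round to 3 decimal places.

102.000

Season position 1 occurs at t = 4, 7, 10 (where T_t is defined).
t=4: T_4 = 7090.00000; y_4 − T_4 = 7192 − 7090.00000 = 102.00000
t=7: T_7 = 7877.00000; y_7 − T_7 = 7979 − 7877.00000 = 102.00000
t=10: T_10 = 8663.00000; y_10 − T_10 = 8765 − 8663.00000 = 102.00000
Mean deviation: (102.00000 + 102.00000 + 102.00000) / 3 = 102.000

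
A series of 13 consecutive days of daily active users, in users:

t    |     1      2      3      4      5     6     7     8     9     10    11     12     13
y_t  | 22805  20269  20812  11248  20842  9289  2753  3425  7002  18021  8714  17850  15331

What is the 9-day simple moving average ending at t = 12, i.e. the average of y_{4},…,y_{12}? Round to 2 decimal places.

Sum of periods 4–12: 11248 + 20842 + 9289 + 2753 + 3425 + 7002 + 18021 + 8714 + 17850 = 99144
Divide by 9: 99144 / 9 = 11016.00

11016.00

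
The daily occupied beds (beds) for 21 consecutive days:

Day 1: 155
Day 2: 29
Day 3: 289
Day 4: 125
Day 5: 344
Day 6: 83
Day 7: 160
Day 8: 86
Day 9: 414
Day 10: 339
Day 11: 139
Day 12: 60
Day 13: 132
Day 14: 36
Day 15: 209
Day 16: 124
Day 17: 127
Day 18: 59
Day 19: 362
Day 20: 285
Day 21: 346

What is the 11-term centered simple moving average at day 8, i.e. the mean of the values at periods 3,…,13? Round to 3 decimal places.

197.364

Sum of periods 3–13: 289 + 125 + 344 + 83 + 160 + 86 + 414 + 339 + 139 + 60 + 132 = 2171
Divide by 11: 2171 / 11 = 197.364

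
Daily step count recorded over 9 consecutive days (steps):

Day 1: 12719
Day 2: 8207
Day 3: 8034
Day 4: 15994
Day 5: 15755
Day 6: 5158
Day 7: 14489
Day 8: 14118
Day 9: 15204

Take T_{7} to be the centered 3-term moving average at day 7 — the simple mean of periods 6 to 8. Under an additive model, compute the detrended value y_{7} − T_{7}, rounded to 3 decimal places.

Trend T_7 = (5158 + 14489 + 14118) / 3 = 33765/3 = 11255.00000
Detrended value: 14489 − 11255.00000 = 3234.000

3234.000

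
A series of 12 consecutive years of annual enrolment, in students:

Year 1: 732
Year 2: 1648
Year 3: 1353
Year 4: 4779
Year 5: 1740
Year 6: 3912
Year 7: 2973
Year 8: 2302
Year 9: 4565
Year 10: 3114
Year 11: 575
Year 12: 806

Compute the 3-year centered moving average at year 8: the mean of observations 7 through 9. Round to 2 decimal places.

3280.00

Sum of periods 7–9: 2973 + 2302 + 4565 = 9840
Divide by 3: 9840 / 3 = 3280.00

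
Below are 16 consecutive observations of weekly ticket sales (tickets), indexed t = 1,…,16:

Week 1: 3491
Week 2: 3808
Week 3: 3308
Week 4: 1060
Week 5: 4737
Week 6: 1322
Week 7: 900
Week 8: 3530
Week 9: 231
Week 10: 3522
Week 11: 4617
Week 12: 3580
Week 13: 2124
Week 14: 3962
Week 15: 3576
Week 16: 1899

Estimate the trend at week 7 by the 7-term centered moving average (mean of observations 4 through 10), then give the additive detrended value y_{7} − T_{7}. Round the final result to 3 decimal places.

Trend T_7 = (1060 + 4737 + 1322 + 900 + 3530 + 231 + 3522) / 7 = 15302/7 = 2186.00000
Detrended value: 900 − 2186.00000 = -1286.000

-1286.000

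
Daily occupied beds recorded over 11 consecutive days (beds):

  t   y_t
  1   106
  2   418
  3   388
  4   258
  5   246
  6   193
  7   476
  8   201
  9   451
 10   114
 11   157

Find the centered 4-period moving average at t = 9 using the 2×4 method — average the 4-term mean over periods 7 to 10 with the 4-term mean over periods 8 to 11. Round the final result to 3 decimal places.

Sum over 7–10: 476 + 201 + 451 + 114 = 1242
Sum over 8–11: 201 + 451 + 114 + 157 = 923
CMA at t=9 = (1242 + 923) / (2·4) = 2165 / 8 = 270.625

270.625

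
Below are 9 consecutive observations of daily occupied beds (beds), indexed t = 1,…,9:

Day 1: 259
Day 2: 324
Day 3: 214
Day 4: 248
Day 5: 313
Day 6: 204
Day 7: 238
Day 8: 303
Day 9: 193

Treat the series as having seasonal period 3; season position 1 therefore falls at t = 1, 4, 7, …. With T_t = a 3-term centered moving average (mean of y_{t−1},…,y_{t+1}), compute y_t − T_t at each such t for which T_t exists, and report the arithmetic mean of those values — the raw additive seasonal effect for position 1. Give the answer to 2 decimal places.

Season position 1 occurs at t = 4, 7 (where T_t is defined).
t=4: T_4 = 258.3333; y_4 − T_4 = 248 − 258.3333 = -10.3333
t=7: T_7 = 248.3333; y_7 − T_7 = 238 − 248.3333 = -10.3333
Mean deviation: (-10.3333 + -10.3333) / 2 = -10.33

-10.33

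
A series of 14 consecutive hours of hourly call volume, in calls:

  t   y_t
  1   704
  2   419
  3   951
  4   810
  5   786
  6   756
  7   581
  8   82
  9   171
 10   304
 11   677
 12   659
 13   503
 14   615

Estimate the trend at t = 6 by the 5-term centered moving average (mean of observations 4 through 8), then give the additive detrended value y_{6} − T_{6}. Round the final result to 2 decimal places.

153.00

Trend T_6 = (810 + 786 + 756 + 581 + 82) / 5 = 3015/5 = 603.0000
Detrended value: 756 − 603.0000 = 153.00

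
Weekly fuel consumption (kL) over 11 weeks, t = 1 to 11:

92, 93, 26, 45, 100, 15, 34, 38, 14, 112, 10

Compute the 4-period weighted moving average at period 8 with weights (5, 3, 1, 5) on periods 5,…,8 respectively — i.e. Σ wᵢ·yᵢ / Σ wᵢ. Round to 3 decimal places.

Weighted sum: 5·100 + 3·15 + 1·34 + 5·38 = 500 + 45 + 34 + 190 = 769
Weight total: 5 + 3 + 1 + 5 = 14
WMA = 769 / 14 = 54.929

54.929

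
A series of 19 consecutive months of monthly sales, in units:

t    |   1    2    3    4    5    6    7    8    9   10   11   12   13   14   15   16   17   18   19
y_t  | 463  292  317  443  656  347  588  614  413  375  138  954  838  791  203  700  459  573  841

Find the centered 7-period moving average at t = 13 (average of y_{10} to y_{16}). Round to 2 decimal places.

571.29

Sum of periods 10–16: 375 + 138 + 954 + 838 + 791 + 203 + 700 = 3999
Divide by 7: 3999 / 7 = 571.29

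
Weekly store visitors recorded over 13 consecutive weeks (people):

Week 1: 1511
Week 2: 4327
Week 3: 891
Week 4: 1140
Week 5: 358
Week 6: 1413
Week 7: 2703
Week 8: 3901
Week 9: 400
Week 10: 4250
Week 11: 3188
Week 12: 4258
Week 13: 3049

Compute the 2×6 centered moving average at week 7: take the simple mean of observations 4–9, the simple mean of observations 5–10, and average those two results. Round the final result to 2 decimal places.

Sum over 4–9: 1140 + 358 + 1413 + 2703 + 3901 + 400 = 9915
Sum over 5–10: 358 + 1413 + 2703 + 3901 + 400 + 4250 = 13025
CMA at t=7 = (9915 + 13025) / (2·6) = 22940 / 12 = 1911.67

1911.67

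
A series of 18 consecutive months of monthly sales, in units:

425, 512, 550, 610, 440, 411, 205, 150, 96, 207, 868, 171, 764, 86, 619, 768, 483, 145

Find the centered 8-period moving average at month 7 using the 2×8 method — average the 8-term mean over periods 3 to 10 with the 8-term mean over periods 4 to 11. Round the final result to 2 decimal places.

Sum over 3–10: 550 + 610 + 440 + 411 + 205 + 150 + 96 + 207 = 2669
Sum over 4–11: 610 + 440 + 411 + 205 + 150 + 96 + 207 + 868 = 2987
CMA at t=7 = (2669 + 2987) / (2·8) = 5656 / 16 = 353.50

353.50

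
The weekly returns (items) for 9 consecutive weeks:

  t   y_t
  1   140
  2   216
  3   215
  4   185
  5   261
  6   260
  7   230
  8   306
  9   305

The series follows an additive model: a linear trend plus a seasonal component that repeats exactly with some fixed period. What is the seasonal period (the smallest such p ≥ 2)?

3

First differences y_{t+1} − y_t: 76, -1, -30, 76, -1, -30, 76, -1, …
The difference pattern repeats every 3 terms and not for any smaller step, so p = 3.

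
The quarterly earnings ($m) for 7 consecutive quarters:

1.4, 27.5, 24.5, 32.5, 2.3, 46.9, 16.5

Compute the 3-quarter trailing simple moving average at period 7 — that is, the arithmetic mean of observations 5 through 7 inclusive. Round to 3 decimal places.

21.900

Sum of periods 5–7: 2.3 + 46.9 + 16.5 = 65.7
Divide by 3: 65.7 / 3 = 21.900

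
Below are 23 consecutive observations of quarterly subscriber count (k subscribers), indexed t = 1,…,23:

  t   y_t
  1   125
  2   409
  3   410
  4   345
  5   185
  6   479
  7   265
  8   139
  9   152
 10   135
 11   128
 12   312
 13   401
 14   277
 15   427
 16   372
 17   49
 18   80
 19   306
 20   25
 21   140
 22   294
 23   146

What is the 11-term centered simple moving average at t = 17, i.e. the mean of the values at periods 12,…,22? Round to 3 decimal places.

243.909

Sum of periods 12–22: 312 + 401 + 277 + 427 + 372 + 49 + 80 + 306 + 25 + 140 + 294 = 2683
Divide by 11: 2683 / 11 = 243.909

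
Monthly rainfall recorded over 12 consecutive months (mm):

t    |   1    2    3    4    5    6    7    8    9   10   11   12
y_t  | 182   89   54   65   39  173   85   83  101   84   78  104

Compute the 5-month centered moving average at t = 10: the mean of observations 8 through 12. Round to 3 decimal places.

90.000

Sum of periods 8–12: 83 + 101 + 84 + 78 + 104 = 450
Divide by 5: 450 / 5 = 90.000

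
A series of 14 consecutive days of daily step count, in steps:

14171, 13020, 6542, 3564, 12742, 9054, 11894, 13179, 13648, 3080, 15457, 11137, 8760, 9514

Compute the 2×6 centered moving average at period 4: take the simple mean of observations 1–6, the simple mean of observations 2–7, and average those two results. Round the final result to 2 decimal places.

Sum over 1–6: 14171 + 13020 + 6542 + 3564 + 12742 + 9054 = 59093
Sum over 2–7: 13020 + 6542 + 3564 + 12742 + 9054 + 11894 = 56816
CMA at t=4 = (59093 + 56816) / (2·6) = 115909 / 12 = 9659.08

9659.08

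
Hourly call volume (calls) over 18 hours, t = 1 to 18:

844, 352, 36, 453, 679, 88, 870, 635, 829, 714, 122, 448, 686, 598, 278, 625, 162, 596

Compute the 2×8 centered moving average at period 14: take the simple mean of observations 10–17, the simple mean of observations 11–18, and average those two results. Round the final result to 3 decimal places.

Sum over 10–17: 714 + 122 + 448 + 686 + 598 + 278 + 625 + 162 = 3633
Sum over 11–18: 122 + 448 + 686 + 598 + 278 + 625 + 162 + 596 = 3515
CMA at t=14 = (3633 + 3515) / (2·8) = 7148 / 16 = 446.750

446.750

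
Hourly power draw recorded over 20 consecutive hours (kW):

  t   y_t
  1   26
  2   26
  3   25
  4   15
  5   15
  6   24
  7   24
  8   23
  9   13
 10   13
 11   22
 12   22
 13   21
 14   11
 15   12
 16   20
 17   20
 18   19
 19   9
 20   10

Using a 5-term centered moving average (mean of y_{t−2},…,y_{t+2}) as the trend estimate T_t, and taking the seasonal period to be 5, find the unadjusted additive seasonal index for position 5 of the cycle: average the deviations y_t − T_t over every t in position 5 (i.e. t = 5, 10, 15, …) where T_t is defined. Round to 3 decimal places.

-5.333

Season position 5 occurs at t = 5, 10, 15 (where T_t is defined).
t=5: T_5 = 20.60000; y_5 − T_5 = 15 − 20.60000 = -5.60000
t=10: T_10 = 18.60000; y_10 − T_10 = 13 − 18.60000 = -5.60000
t=15: T_15 = 16.80000; y_15 − T_15 = 12 − 16.80000 = -4.80000
Mean deviation: (-5.60000 + -5.60000 + -4.80000) / 3 = -5.333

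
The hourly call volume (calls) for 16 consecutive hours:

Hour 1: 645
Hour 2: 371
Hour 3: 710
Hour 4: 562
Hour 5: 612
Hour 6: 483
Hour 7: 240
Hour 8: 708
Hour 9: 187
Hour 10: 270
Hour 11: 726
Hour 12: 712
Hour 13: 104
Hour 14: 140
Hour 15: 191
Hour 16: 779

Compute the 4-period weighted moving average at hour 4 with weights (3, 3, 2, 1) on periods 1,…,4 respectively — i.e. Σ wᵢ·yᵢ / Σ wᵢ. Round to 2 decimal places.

Weighted sum: 3·645 + 3·371 + 2·710 + 1·562 = 1935 + 1113 + 1420 + 562 = 5030
Weight total: 3 + 3 + 2 + 1 = 9
WMA = 5030 / 9 = 558.89

558.89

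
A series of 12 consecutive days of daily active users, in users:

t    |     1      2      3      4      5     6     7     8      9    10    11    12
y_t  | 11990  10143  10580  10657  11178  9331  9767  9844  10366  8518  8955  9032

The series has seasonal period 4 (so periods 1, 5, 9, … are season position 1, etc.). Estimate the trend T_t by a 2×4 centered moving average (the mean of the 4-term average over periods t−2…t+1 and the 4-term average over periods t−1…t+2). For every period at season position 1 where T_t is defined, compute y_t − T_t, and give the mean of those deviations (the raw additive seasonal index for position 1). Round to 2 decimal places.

Season position 1 occurs at t = 5, 9 (where T_t is defined).
t=5: T_5 = 10334.8750; y_5 − T_5 = 11178 − 10334.8750 = 843.1250
t=9: T_9 = 9522.2500; y_9 − T_9 = 10366 − 9522.2500 = 843.7500
Mean deviation: (843.1250 + 843.7500) / 2 = 843.44

843.44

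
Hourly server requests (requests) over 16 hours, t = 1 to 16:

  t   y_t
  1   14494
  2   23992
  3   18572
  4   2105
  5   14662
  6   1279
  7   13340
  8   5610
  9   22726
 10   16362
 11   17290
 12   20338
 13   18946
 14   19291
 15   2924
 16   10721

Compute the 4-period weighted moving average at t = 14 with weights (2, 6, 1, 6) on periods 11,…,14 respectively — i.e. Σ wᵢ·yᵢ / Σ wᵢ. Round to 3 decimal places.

Weighted sum: 2·17290 + 6·20338 + 1·18946 + 6·19291 = 34580 + 122028 + 18946 + 115746 = 291300
Weight total: 2 + 6 + 1 + 6 = 15
WMA = 291300 / 15 = 19420.000

19420.000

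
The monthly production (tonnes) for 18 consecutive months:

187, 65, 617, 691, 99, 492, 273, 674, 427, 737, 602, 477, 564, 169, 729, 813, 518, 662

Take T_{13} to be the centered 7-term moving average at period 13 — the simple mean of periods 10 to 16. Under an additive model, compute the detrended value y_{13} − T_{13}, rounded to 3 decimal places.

-20.429

Trend T_13 = (737 + 602 + 477 + 564 + 169 + 729 + 813) / 7 = 4091/7 = 584.42857
Detrended value: 564 − 584.42857 = -20.429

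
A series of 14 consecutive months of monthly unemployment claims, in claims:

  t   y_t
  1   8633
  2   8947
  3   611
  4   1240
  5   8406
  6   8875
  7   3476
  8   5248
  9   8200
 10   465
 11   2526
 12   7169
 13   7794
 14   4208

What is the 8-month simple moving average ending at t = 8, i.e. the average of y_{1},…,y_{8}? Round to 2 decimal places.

Sum of periods 1–8: 8633 + 8947 + 611 + 1240 + 8406 + 8875 + 3476 + 5248 = 45436
Divide by 8: 45436 / 8 = 5679.50

5679.50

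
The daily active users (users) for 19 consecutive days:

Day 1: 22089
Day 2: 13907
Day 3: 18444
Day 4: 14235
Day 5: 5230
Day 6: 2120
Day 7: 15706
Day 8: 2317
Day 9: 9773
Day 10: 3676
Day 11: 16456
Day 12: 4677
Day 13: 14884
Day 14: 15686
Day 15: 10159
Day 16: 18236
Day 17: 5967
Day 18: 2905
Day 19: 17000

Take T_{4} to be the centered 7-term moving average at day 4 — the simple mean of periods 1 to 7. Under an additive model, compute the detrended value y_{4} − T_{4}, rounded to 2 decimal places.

Trend T_4 = (22089 + 13907 + 18444 + 14235 + 5230 + 2120 + 15706) / 7 = 91731/7 = 13104.4286
Detrended value: 14235 − 13104.4286 = 1130.57

1130.57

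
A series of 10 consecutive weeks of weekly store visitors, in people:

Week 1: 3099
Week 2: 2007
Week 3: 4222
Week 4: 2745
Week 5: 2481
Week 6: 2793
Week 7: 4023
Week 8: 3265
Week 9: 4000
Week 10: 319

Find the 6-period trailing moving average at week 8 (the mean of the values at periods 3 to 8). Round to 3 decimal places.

3254.833

Sum of periods 3–8: 4222 + 2745 + 2481 + 2793 + 4023 + 3265 = 19529
Divide by 6: 19529 / 6 = 3254.833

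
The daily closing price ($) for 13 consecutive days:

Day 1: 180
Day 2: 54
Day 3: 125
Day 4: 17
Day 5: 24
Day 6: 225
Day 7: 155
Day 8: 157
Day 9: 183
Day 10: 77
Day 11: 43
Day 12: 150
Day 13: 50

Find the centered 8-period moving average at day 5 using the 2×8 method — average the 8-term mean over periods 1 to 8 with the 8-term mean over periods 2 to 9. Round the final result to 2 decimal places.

Sum over 1–8: 180 + 54 + 125 + 17 + 24 + 225 + 155 + 157 = 937
Sum over 2–9: 54 + 125 + 17 + 24 + 225 + 155 + 157 + 183 = 940
CMA at t=5 = (937 + 940) / (2·8) = 1877 / 16 = 117.31

117.31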